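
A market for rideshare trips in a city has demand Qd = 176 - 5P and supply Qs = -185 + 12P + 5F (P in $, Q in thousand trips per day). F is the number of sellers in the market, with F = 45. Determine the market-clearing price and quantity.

P* = 8, Q* = 136

With F = 45, supply is Qs = 40 + 12P.
Equating demand and supply, 176 - 5P = 40 + 12P gives 17P = 136, so P* = 8.
Then Q* = 176 - 5(8) = 136.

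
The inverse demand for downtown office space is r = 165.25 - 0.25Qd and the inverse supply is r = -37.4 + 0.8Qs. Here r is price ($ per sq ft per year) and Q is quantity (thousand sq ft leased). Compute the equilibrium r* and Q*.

r* = 117, Q* = 193

Rewriting in direct form: Qd = 661 - 4r and Qs = 46.75 + 1.25r.
Set Qd = Qs: 661 - 4r = 46.75 + 1.25r, so 614.25 = 5.25r and r* = 117.
Then Q* = 661 - 4(117) = 193.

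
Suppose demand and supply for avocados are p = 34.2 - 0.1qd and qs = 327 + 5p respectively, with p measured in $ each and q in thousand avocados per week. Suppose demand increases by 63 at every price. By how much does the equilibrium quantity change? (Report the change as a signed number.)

Inverting to quantity form: qd = 342 - 10p.
Equating demand and supply, 342 - 10p = 327 + 5p gives 15p = 15, so p* = 1.
From the demand curve, q* = 342 - 10(1) = 332.
After the shift, demand is qd = 405 - 10p.
The new intersection has 78 = 15p, i.e. p = 5.2, q = 353.
Δq = 353 - 332 = 21.

Δq = 21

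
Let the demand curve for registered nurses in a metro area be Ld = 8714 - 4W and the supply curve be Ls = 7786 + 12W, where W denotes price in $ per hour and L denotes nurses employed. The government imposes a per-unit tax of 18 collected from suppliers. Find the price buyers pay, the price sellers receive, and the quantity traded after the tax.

With a tax of 18 on suppliers, they supply based on the net price W_s = W_b - 18, so Ls = 7570 + 12W_b.
Set Ld = Ls: 8714 - 4W_b = 7570 + 12W_b, so 1144 = 16W_b and W_b = 71.5.
Then W_s = 71.5 - 18 = 53.5 and L = 8714 - 4(71.5) = 8428.

W_b = 71.5, W_s = 53.5, L = 8428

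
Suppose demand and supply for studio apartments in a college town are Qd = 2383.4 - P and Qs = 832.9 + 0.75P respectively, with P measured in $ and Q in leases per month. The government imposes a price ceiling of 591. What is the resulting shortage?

At P = 591: Qd = 1792.4 and Qs = 1276.15.
Shortage = Qd - Qs = 1792.4 - 1276.15 = 516.25.

Shortage = 516.25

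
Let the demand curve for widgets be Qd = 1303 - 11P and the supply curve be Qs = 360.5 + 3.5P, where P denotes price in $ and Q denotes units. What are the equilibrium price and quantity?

P* = 65, Q* = 588

At equilibrium Qd = Qs, so 1303 - 11P = 360.5 + 3.5P; collecting terms, 942.5 = 14.5P and P* = 65.
From the demand curve, Q* = 1303 - 11(65) = 588.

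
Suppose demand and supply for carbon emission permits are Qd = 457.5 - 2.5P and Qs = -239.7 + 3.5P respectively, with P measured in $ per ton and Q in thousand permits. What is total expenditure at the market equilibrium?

Equating demand and supply, 457.5 - 2.5P = -239.7 + 3.5P gives 6P = 697.2, so P* = 116.2.
Then Q* = 457.5 - 2.5(116.2) = 167.
Total expenditure = P* × Q* = 116.2 × 167 = 19405.4.

Total expenditure = 19405.4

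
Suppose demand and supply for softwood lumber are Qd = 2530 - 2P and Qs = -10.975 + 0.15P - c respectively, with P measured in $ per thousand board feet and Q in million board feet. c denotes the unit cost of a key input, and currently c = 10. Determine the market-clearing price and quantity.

P* = 1186.5, Q* = 157

With c = 10, supply is Qs = -20.975 + 0.15P.
Set Qd = Qs: 2530 - 2P = -20.975 + 0.15P, so 2550.975 = 2.15P and P* = 1186.5.
Plugging P* into demand: Q* = 2530 - 2(1186.5) = 157.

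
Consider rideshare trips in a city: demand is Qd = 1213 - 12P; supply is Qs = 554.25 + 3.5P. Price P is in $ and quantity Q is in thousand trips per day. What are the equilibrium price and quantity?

Equating demand and supply, 1213 - 12P = 554.25 + 3.5P gives 15.5P = 658.75, so P* = 42.5.
From the demand curve, Q* = 1213 - 12(42.5) = 703.

P* = 42.5, Q* = 703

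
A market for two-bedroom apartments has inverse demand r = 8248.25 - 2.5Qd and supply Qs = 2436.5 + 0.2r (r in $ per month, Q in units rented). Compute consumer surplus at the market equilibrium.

Consumer surplus = 9275901.0125

Rewriting in direct form: Qd = 3299.3 - 0.4r.
Set Qd = Qs: 3299.3 - 0.4r = 2436.5 + 0.2r, so 862.8 = 0.6r and r* = 1438.
Substitute back: Q* = 3299.3 - 0.4(1438) = 2724.1.
Demand choke price (Qd = 0): r = 3299.3/0.4 = 8248.25. Consumer surplus = ½ × (8248.25 - 1438) × 2724.1 = 9275901.0125.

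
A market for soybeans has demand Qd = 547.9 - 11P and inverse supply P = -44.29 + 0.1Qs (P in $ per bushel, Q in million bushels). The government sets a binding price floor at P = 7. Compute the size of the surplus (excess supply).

Inverting to quantity form: Qs = 442.9 + 10P.
With P fixed at 7, quantity demanded is 470.9 and quantity supplied is 512.9.
Surplus = Qs - Qd = 512.9 - 470.9 = 42.

Surplus = 42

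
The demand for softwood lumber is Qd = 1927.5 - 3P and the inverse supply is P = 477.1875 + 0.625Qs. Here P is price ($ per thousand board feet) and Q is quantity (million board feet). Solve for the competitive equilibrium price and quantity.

Inverting to quantity form: Qs = -763.5 + 1.6P.
Equating demand and supply, 1927.5 - 3P = -763.5 + 1.6P gives 4.6P = 2691, so P* = 585.
Plugging P* into demand: Q* = 1927.5 - 3(585) = 172.5.

P* = 585, Q* = 172.5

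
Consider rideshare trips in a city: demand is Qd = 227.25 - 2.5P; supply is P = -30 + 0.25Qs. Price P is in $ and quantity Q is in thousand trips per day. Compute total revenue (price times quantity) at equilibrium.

In direct form, Qs = 120 + 4P.
At equilibrium Qd = Qs, so 227.25 - 2.5P = 120 + 4P; collecting terms, 107.25 = 6.5P and P* = 16.5.
Then Q* = 227.25 - 2.5(16.5) = 186.
Total revenue = P* × Q* = 16.5 × 186 = 3069.

Total revenue = 3069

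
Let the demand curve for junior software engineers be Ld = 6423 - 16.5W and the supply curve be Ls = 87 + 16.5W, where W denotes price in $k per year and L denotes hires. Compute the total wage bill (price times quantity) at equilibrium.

Set Ld = Ls: 6423 - 16.5W = 87 + 16.5W, so 6336 = 33W and W* = 192.
From the demand curve, L* = 6423 - 16.5(192) = 3255.
The total wage bill = W* × L* = 192 × 3255 = 624960.

The total wage bill = 624960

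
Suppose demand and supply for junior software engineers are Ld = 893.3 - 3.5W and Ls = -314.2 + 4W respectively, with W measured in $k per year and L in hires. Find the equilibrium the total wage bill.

At equilibrium Ld = Ls, so 893.3 - 3.5W = -314.2 + 4W; collecting terms, 1207.5 = 7.5W and W* = 161.
Substitute back: L* = 893.3 - 3.5(161) = 329.8.
The total wage bill = W* × L* = 161 × 329.8 = 53097.8.

The total wage bill = 53097.8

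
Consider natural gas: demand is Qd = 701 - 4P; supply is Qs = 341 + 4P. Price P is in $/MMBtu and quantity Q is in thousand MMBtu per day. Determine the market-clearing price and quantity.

Equating demand and supply, 701 - 4P = 341 + 4P gives 8P = 360, so P* = 45.
From the demand curve, Q* = 701 - 4(45) = 521.

P* = 45, Q* = 521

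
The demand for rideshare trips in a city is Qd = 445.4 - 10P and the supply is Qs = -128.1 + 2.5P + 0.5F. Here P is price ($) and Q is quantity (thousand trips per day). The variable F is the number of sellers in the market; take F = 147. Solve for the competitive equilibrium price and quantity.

With F = 147, supply is Qs = -54.6 + 2.5P.
The market clears where 445.4 - 10P = -54.6 + 2.5P. Rearranging, 12.5P = 500, hence P* = 40.
Substitute back: Q* = 445.4 - 10(40) = 45.4.

P* = 40, Q* = 45.4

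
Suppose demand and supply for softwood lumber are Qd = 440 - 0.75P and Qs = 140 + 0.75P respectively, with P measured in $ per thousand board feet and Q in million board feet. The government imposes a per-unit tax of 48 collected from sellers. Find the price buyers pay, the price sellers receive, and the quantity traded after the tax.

With a tax of 48 on sellers, they supply based on the net price P_s = P_b - 48, so Qs = 104 + 0.75P_b.
Equate demand and the shifted supply: 440 - 0.75P_b = 104 + 0.75P_b, giving 1.5P_b = 336, so P_b = 224.
So P_s = 176 and the quantity traded is Q = 440 - 0.75(224) = 272.

P_b = 224, P_s = 176, Q = 272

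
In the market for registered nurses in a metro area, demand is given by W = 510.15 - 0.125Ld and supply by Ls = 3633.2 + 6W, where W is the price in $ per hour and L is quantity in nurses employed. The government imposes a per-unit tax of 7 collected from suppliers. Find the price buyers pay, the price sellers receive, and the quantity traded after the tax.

W_b = 35, W_s = 28, L = 3801.2

In direct form, Ld = 4081.2 - 8W.
With a tax of 7 on suppliers, they supply based on the net price W_s = W_b - 7, so Ls = 3591.2 + 6W_b.
Equate demand and the shifted supply: 4081.2 - 8W_b = 3591.2 + 6W_b, giving 14W_b = 490, so W_b = 35.
Then W_s = 35 - 7 = 28 and L = 4081.2 - 8(35) = 3801.2.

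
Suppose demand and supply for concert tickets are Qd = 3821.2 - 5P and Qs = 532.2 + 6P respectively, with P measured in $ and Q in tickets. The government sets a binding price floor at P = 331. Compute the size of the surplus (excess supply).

Surplus = 352

At P = 331: Qd = 2166.2 and Qs = 2518.2.
Surplus = Qs - Qd = 2518.2 - 2166.2 = 352.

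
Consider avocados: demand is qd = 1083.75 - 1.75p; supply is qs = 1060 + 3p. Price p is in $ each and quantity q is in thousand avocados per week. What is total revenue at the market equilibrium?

Set qd = qs: 1083.75 - 1.75p = 1060 + 3p, so 23.75 = 4.75p and p* = 5.
From the demand curve, q* = 1083.75 - 1.75(5) = 1075.
Total revenue = p* × q* = 5 × 1075 = 5375.

Total revenue = 5375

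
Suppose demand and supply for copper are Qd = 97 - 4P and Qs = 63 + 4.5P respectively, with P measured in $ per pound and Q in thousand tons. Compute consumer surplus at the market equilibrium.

Consumer surplus = 820.125

At equilibrium Qd = Qs, so 97 - 4P = 63 + 4.5P; collecting terms, 34 = 8.5P and P* = 4.
From the demand curve, Q* = 97 - 4(4) = 81.
Demand choke price (Qd = 0): P = 97/4 = 24.25. Consumer surplus = ½ × (24.25 - 4) × 81 = 820.125.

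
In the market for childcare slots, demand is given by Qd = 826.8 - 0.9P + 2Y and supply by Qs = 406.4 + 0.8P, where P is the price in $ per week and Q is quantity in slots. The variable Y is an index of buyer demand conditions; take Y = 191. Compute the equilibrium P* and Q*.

With Y = 191, demand is Qd = 1208.8 - 0.9P.
The market clears where 1208.8 - 0.9P = 406.4 + 0.8P. Rearranging, 1.7P = 802.4, hence P* = 472.
Then Q* = 1208.8 - 0.9(472) = 784.

P* = 472, Q* = 784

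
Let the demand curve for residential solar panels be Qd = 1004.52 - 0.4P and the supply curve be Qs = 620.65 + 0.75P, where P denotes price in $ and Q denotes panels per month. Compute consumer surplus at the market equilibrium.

Consumer surplus = 948301.25

Set Qd = Qs: 1004.52 - 0.4P = 620.65 + 0.75P, so 383.87 = 1.15P and P* = 333.8.
Substitute back: Q* = 1004.52 - 0.4(333.8) = 871.
Demand choke price (Qd = 0): P = 1004.52/0.4 = 2511.3. Consumer surplus = ½ × (2511.3 - 333.8) × 871 = 948301.25.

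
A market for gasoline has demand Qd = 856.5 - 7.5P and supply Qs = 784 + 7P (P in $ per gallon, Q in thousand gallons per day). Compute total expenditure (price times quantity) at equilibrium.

Equating demand and supply, 856.5 - 7.5P = 784 + 7P gives 14.5P = 72.5, so P* = 5.
From the demand curve, Q* = 856.5 - 7.5(5) = 819.
Total expenditure = P* × Q* = 5 × 819 = 4095.

Total expenditure = 4095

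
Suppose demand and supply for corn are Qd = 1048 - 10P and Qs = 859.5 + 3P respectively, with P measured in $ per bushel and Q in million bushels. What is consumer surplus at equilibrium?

Consumer surplus = 40770.45

Set Qd = Qs: 1048 - 10P = 859.5 + 3P, so 188.5 = 13P and P* = 14.5.
Substitute back: Q* = 1048 - 10(14.5) = 903.
Demand choke price (Qd = 0): P = 1048/10 = 104.8. Consumer surplus = ½ × (104.8 - 14.5) × 903 = 40770.45.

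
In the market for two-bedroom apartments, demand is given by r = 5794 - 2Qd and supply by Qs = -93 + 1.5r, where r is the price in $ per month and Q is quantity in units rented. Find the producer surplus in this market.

Solving each curve for Q: Qd = 2897 - 0.5r.
Set Qd = Qs: 2897 - 0.5r = -93 + 1.5r, so 2990 = 2r and r* = 1495.
Then Q* = 2897 - 0.5(1495) = 2149.5.
Supply choke price (Qs = 0): r = 62. Producer surplus = ½ × (1495 - 62) × 2149.5 = 1540116.75.

Producer surplus = 1540116.75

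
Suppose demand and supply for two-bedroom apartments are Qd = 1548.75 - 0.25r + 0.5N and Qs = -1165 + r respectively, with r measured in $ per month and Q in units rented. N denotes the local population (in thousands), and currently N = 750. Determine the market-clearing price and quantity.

With N = 750, demand is Qd = 1923.75 - 0.25r.
The market clears where 1923.75 - 0.25r = -1165 + r. Rearranging, 1.25r = 3088.75, hence r* = 2471.
From the demand curve, Q* = 1923.75 - 0.25(2471) = 1306.

r* = 2471, Q* = 1306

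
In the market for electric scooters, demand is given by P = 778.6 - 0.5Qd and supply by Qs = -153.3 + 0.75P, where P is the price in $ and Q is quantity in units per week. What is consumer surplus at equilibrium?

Solving each curve for Q: Qd = 1557.2 - 2P.
The market clears where 1557.2 - 2P = -153.3 + 0.75P. Rearranging, 2.75P = 1710.5, hence P* = 622.
Substitute back: Q* = 1557.2 - 2(622) = 313.2.
Demand choke price (Qd = 0): P = 1557.2/2 = 778.6. Consumer surplus = ½ × (778.6 - 622) × 313.2 = 24523.56.

Consumer surplus = 24523.56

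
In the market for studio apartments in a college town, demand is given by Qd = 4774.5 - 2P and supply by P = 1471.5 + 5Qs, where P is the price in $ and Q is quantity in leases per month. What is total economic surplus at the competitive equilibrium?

Total surplus = 76236.1875

Inverting to quantity form: Qs = -294.3 + 0.2P.
The market clears where 4774.5 - 2P = -294.3 + 0.2P. Rearranging, 2.2P = 5068.8, hence P* = 2304.
Substitute back: Q* = 4774.5 - 2(2304) = 166.5.
Demand choke price = 2387.25; supply choke price = 1471.5. CS = ½(2387.25 - 2304)(166.5) = 6930.5625; PS = ½(2304 - 1471.5)(166.5) = 69305.625. Total surplus = 76236.1875.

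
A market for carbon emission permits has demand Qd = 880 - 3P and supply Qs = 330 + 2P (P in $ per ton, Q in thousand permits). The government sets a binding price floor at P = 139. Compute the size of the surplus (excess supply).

Evaluating both curves at the floor price 139 gives Qd = 463, Qs = 608.
Surplus = Qs - Qd = 608 - 463 = 145.

Surplus = 145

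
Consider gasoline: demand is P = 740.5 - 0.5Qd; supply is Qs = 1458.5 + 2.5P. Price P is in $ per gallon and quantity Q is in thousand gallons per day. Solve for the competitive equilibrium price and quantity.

P* = 5, Q* = 1471

Inverting to quantity form: Qd = 1481 - 2P.
At equilibrium Qd = Qs, so 1481 - 2P = 1458.5 + 2.5P; collecting terms, 22.5 = 4.5P and P* = 5.
Substitute back: Q* = 1481 - 2(5) = 1471.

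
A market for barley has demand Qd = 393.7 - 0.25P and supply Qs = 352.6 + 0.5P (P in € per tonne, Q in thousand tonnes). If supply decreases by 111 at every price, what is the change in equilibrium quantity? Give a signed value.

ΔQ = -37

At equilibrium Qd = Qs, so 393.7 - 0.25P = 352.6 + 0.5P; collecting terms, 41.1 = 0.75P and P* = 54.8.
Plugging P* into demand: Q* = 393.7 - 0.25(54.8) = 380.
After the shift, supply is Qs = 241.6 + 0.5P.
New equilibrium: 152.1 = 0.75P, so P = 202.8 and Q = 343.
ΔQ = 343 - 380 = -37.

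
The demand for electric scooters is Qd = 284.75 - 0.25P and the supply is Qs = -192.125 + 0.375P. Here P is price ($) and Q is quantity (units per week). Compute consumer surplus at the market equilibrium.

Equating demand and supply, 284.75 - 0.25P = -192.125 + 0.375P gives 0.625P = 476.875, so P* = 763.
Then Q* = 284.75 - 0.25(763) = 94.
Demand choke price (Qd = 0): P = 284.75/0.25 = 1139. Consumer surplus = ½ × (1139 - 763) × 94 = 17672.

Consumer surplus = 17672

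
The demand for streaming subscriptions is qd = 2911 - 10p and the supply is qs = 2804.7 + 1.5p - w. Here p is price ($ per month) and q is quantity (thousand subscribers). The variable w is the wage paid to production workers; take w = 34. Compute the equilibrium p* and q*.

p* = 12.2, q* = 2789

With w = 34, supply is qs = 2770.7 + 1.5p.
At equilibrium qd = qs, so 2911 - 10p = 2770.7 + 1.5p; collecting terms, 140.3 = 11.5p and p* = 12.2.
Plugging p* into demand: q* = 2911 - 10(12.2) = 2789.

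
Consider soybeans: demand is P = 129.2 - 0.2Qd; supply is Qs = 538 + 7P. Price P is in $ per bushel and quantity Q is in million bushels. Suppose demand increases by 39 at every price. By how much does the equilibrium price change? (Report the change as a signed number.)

Inverting to quantity form: Qd = 646 - 5P.
Equating demand and supply, 646 - 5P = 538 + 7P gives 12P = 108, so P* = 9.
Then Q* = 646 - 5(9) = 601.
After the shift, demand is Qd = 685 - 5P.
Re-solving, 12P = 147 gives P = 12.25 and Q = 623.75.
ΔP = 12.25 - 9 = 3.25.

ΔP = 3.25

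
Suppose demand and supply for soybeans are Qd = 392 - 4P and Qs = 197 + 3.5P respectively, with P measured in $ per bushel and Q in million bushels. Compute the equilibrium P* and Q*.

P* = 26, Q* = 288

At equilibrium Qd = Qs, so 392 - 4P = 197 + 3.5P; collecting terms, 195 = 7.5P and P* = 26.
Then Q* = 392 - 4(26) = 288.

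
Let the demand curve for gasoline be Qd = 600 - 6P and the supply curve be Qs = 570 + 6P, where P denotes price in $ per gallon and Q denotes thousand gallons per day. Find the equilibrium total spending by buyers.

Total spending by buyers = 1462.5

Equating demand and supply, 600 - 6P = 570 + 6P gives 12P = 30, so P* = 2.5.
From the demand curve, Q* = 600 - 6(2.5) = 585.
Total spending by buyers = P* × Q* = 2.5 × 585 = 1462.5.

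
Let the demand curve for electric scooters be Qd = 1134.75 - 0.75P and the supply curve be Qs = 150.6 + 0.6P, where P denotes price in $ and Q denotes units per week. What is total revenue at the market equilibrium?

Total revenue = 428652

Equating demand and supply, 1134.75 - 0.75P = 150.6 + 0.6P gives 1.35P = 984.15, so P* = 729.
Substitute back: Q* = 1134.75 - 0.75(729) = 588.
Total revenue = P* × Q* = 729 × 588 = 428652.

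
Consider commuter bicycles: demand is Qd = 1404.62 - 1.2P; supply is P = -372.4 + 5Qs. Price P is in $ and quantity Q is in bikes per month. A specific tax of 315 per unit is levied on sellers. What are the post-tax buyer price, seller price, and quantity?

P_b = 995.1, P_s = 680.1, Q = 210.5

Rewriting in direct form: Qs = 74.48 + 0.2P.
Sellers keep P_s = P_b - 315 per unit, so supply in terms of the buyer price is Qs = 11.48 + 0.2P_b.
Market clearing requires 1404.62 - 1.2P_b = 11.48 + 0.2P_b; hence 1393.14 = 1.4P_b and P_b = 995.1.
Then P_s = 995.1 - 315 = 680.1 and Q = 1404.62 - 1.2(995.1) = 210.5.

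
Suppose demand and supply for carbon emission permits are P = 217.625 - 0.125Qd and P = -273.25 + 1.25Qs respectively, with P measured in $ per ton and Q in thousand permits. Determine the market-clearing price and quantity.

P* = 173, Q* = 357

Inverting to quantity form: Qd = 1741 - 8P and Qs = 218.6 + 0.8P.
The market clears where 1741 - 8P = 218.6 + 0.8P. Rearranging, 8.8P = 1522.4, hence P* = 173.
From the demand curve, Q* = 1741 - 8(173) = 357.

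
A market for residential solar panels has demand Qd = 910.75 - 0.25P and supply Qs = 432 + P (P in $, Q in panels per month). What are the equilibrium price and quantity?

P* = 383, Q* = 815

The market clears where 910.75 - 0.25P = 432 + P. Rearranging, 1.25P = 478.75, hence P* = 383.
Plugging P* into demand: Q* = 910.75 - 0.25(383) = 815.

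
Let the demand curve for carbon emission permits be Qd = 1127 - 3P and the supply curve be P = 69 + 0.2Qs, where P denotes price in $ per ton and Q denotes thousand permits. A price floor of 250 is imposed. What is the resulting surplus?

Inverting to quantity form: Qs = -345 + 5P.
With P fixed at 250, quantity demanded is 377 and quantity supplied is 905.
Surplus = Qs - Qd = 905 - 377 = 528.

Surplus = 528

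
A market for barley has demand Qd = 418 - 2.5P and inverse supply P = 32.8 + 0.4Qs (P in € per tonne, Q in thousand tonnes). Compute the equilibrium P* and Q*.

In direct form, Qs = -82 + 2.5P.
Equating demand and supply, 418 - 2.5P = -82 + 2.5P gives 5P = 500, so P* = 100.
Substitute back: Q* = 418 - 2.5(100) = 168.

P* = 100, Q* = 168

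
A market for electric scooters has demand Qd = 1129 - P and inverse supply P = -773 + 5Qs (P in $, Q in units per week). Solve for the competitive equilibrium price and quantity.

P* = 812, Q* = 317

Solving each curve for Q: Qs = 154.6 + 0.2P.
Set Qd = Qs: 1129 - P = 154.6 + 0.2P, so 974.4 = 1.2P and P* = 812.
Substitute back: Q* = 1129 - 812 = 317.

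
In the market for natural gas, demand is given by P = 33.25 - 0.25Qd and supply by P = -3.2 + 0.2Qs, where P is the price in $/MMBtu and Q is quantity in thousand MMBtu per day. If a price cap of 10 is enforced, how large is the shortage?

Shortage = 27

In direct form, Qd = 133 - 4P and Qs = 16 + 5P.
With P fixed at 10, quantity demanded is 93 and quantity supplied is 66.
Shortage = Qd - Qs = 93 - 66 = 27.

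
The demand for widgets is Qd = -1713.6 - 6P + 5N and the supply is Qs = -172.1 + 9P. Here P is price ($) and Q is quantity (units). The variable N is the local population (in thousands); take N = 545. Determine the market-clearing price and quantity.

P* = 78.9, Q* = 538

With N = 545, demand is Qd = 1011.4 - 6P.
The market clears where 1011.4 - 6P = -172.1 + 9P. Rearranging, 15P = 1183.5, hence P* = 78.9.
From the demand curve, Q* = 1011.4 - 6(78.9) = 538.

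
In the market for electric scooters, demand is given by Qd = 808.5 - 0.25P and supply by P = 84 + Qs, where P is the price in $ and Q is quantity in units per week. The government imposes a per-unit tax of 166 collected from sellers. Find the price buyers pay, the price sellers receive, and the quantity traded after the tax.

P_b = 846.8, P_s = 680.8, Q = 596.8

Inverting to quantity form: Qs = -84 + P.
Sellers keep P_s = P_b - 166 per unit, so supply in terms of the buyer price is Qs = -250 + P_b.
Set Qd = Qs: 808.5 - 0.25P_b = -250 + P_b, so 1058.5 = 1.25P_b and P_b = 846.8.
Then P_s = 846.8 - 166 = 680.8 and Q = 808.5 - 0.25(846.8) = 596.8.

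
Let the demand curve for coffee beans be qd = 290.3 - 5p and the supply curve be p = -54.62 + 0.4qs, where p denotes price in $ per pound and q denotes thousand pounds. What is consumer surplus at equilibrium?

Rewriting in direct form: qs = 136.55 + 2.5p.
Set qd = qs: 290.3 - 5p = 136.55 + 2.5p, so 153.75 = 7.5p and p* = 20.5.
Plugging p* into demand: q* = 290.3 - 5(20.5) = 187.8.
Demand choke price (qd = 0): p = 290.3/5 = 58.06. Consumer surplus = ½ × (58.06 - 20.5) × 187.8 = 3526.884.

Consumer surplus = 3526.884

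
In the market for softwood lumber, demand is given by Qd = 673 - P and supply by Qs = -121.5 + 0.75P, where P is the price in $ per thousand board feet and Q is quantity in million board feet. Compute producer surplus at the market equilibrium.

Producer surplus = 31974

Set Qd = Qs: 673 - P = -121.5 + 0.75P, so 794.5 = 1.75P and P* = 454.
Substitute back: Q* = 673 - 454 = 219.
Supply choke price (Qs = 0): P = 162. Producer surplus = ½ × (454 - 162) × 219 = 31974.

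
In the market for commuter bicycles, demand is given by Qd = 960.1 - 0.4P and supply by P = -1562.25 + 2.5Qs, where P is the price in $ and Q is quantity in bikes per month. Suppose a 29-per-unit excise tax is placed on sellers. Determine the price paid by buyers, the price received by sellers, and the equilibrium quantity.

Inverting to quantity form: Qs = 624.9 + 0.4P.
With a tax of 29 on sellers, they supply based on the net price P_s = P_b - 29, so Qs = 613.3 + 0.4P_b.
Market clearing requires 960.1 - 0.4P_b = 613.3 + 0.4P_b; hence 346.8 = 0.8P_b and P_b = 433.5.
Then P_s = 433.5 - 29 = 404.5 and Q = 960.1 - 0.4(433.5) = 786.7.

P_b = 433.5, P_s = 404.5, Q = 786.7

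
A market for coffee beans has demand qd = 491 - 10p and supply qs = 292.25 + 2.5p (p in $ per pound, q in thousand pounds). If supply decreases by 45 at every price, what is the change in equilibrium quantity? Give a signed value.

Set qd = qs: 491 - 10p = 292.25 + 2.5p, so 198.75 = 12.5p and p* = 15.9.
From the demand curve, q* = 491 - 10(15.9) = 332.
After the shift, supply is qs = 247.25 + 2.5p.
The new intersection has 243.75 = 12.5p, i.e. p = 19.5, q = 296.
Δq = 296 - 332 = -36.

Δq = -36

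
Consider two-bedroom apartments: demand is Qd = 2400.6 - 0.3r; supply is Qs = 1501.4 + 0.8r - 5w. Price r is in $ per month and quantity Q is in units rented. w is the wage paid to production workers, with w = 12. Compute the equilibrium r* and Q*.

With w = 12, supply is Qs = 1441.4 + 0.8r.
Equating demand and supply, 2400.6 - 0.3r = 1441.4 + 0.8r gives 1.1r = 959.2, so r* = 872.
From the demand curve, Q* = 2400.6 - 0.3(872) = 2139.

r* = 872, Q* = 2139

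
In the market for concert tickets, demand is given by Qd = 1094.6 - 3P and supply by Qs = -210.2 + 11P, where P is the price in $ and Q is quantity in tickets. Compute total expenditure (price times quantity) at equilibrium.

The market clears where 1094.6 - 3P = -210.2 + 11P. Rearranging, 14P = 1304.8, hence P* = 93.2.
Then Q* = 1094.6 - 3(93.2) = 815.
Total expenditure = P* × Q* = 93.2 × 815 = 75958.

Total expenditure = 75958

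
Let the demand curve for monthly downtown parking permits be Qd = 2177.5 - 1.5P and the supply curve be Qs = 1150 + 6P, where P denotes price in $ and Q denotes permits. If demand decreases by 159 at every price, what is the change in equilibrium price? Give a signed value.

Set Qd = Qs: 2177.5 - 1.5P = 1150 + 6P, so 1027.5 = 7.5P and P* = 137.
Then Q* = 2177.5 - 1.5(137) = 1972.
After the shift, demand is Qd = 2018.5 - 1.5P.
Re-solving, 7.5P = 868.5 gives P = 115.8 and Q = 1844.8.
ΔP = 115.8 - 137 = -21.2.

ΔP = -21.2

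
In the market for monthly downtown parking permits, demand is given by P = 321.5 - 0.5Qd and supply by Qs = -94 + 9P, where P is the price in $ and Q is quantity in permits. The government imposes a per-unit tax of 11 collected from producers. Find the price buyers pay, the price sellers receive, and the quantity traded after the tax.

P_b = 76, P_s = 65, Q = 491

Solving each curve for Q: Qd = 643 - 2P.
With a tax of 11 on producers, they supply based on the net price P_s = P_b - 11, so Qs = -193 + 9P_b.
Market clearing requires 643 - 2P_b = -193 + 9P_b; hence 836 = 11P_b and P_b = 76.
Then P_s = 76 - 11 = 65 and Q = 643 - 2(76) = 491.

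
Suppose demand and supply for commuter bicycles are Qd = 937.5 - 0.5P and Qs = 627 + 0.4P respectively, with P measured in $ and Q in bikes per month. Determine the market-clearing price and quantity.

The market clears where 937.5 - 0.5P = 627 + 0.4P. Rearranging, 0.9P = 310.5, hence P* = 345.
Then Q* = 937.5 - 0.5(345) = 765.

P* = 345, Q* = 765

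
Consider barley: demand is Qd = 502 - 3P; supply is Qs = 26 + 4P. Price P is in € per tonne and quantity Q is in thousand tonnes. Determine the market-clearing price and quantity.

P* = 68, Q* = 298

Set Qd = Qs: 502 - 3P = 26 + 4P, so 476 = 7P and P* = 68.
Plugging P* into demand: Q* = 502 - 3(68) = 298.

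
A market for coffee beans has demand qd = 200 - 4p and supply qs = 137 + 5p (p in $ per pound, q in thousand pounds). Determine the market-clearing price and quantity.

Equating demand and supply, 200 - 4p = 137 + 5p gives 9p = 63, so p* = 7.
Then q* = 200 - 4(7) = 172.

p* = 7, q* = 172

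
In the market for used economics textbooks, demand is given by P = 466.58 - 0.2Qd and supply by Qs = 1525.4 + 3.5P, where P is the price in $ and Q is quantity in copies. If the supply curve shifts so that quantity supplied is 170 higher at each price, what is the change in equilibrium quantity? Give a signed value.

ΔQ = 100

Inverting to quantity form: Qd = 2332.9 - 5P.
Set Qd = Qs: 2332.9 - 5P = 1525.4 + 3.5P, so 807.5 = 8.5P and P* = 95.
Substitute back: Q* = 2332.9 - 5(95) = 1857.9.
After the shift, supply is Qs = 1695.4 + 3.5P.
The new intersection has 637.5 = 8.5P, i.e. P = 75, Q = 1957.9.
ΔQ = 1957.9 - 1857.9 = 100.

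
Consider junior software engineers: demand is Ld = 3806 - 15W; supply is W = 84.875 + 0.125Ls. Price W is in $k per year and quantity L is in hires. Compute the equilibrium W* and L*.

W* = 195, L* = 881

Rewriting in direct form: Ls = -679 + 8W.
The market clears where 3806 - 15W = -679 + 8W. Rearranging, 23W = 4485, hence W* = 195.
From the demand curve, L* = 3806 - 15(195) = 881.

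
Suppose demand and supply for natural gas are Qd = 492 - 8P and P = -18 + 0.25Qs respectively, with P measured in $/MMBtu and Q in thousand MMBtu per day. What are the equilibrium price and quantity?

P* = 35, Q* = 212

Rewriting in direct form: Qs = 72 + 4P.
The market clears where 492 - 8P = 72 + 4P. Rearranging, 12P = 420, hence P* = 35.
Then Q* = 492 - 8(35) = 212.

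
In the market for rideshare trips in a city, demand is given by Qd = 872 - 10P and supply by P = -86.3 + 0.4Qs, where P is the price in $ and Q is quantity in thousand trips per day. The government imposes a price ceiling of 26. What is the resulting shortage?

Rewriting in direct form: Qs = 215.75 + 2.5P.
With P fixed at 26, quantity demanded is 612 and quantity supplied is 280.75.
Shortage = Qd - Qs = 612 - 280.75 = 331.25.

Shortage = 331.25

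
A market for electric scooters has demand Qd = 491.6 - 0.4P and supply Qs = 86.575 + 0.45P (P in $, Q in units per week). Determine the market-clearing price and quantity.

At equilibrium Qd = Qs, so 491.6 - 0.4P = 86.575 + 0.45P; collecting terms, 405.025 = 0.85P and P* = 476.5.
Then Q* = 491.6 - 0.4(476.5) = 301.

P* = 476.5, Q* = 301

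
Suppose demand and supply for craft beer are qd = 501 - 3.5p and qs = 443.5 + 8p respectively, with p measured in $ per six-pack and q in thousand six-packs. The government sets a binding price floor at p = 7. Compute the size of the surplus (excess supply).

Evaluating both curves at the floor price 7 gives qd = 476.5, qs = 499.5.
Surplus = qs - qd = 499.5 - 476.5 = 23.

Surplus = 23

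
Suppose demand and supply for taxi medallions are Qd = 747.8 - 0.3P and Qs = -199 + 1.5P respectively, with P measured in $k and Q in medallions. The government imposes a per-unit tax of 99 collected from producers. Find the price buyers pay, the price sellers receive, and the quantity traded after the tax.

Producers keep P_s = P_b - 99 per unit, so supply in terms of the buyer price is Qs = -347.5 + 1.5P_b.
Equate demand and the shifted supply: 747.8 - 0.3P_b = -347.5 + 1.5P_b, giving 1.8P_b = 1095.3, so P_b = 608.5.
Then P_s = 608.5 - 99 = 509.5 and Q = 747.8 - 0.3(608.5) = 565.25.

P_b = 608.5, P_s = 509.5, Q = 565.25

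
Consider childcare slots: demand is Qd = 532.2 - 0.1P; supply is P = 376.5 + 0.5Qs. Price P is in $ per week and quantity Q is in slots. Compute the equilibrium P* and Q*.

P* = 612, Q* = 471

In direct form, Qs = -753 + 2P.
Equating demand and supply, 532.2 - 0.1P = -753 + 2P gives 2.1P = 1285.2, so P* = 612.
From the demand curve, Q* = 532.2 - 0.1(612) = 471.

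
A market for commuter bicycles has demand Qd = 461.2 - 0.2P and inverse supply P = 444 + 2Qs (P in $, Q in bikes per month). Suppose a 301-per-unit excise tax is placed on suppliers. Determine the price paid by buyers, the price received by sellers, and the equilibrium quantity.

In direct form, Qs = -222 + 0.5P.
Suppliers keep P_s = P_b - 301 per unit, so supply in terms of the buyer price is Qs = -372.5 + 0.5P_b.
Equate demand and the shifted supply: 461.2 - 0.2P_b = -372.5 + 0.5P_b, giving 0.7P_b = 833.7, so P_b = 1191.
Then P_s = 1191 - 301 = 890 and Q = 461.2 - 0.2(1191) = 223.

P_b = 1191, P_s = 890, Q = 223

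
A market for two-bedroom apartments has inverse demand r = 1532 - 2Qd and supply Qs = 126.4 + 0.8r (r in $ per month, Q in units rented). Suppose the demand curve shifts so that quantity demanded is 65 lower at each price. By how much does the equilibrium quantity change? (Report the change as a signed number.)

In direct form, Qd = 766 - 0.5r.
Set Qd = Qs: 766 - 0.5r = 126.4 + 0.8r, so 639.6 = 1.3r and r* = 492.
Plugging r* into demand: Q* = 766 - 0.5(492) = 520.
After the shift, demand is Qd = 701 - 0.5r.
Re-solving, 1.3r = 574.6 gives r = 442 and Q = 480.
ΔQ = 480 - 520 = -40.

ΔQ = -40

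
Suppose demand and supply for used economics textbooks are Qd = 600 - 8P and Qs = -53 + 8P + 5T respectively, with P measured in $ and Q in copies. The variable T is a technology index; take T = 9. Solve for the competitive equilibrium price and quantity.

With T = 9, supply is Qs = -8 + 8P.
Equating demand and supply, 600 - 8P = -8 + 8P gives 16P = 608, so P* = 38.
Substitute back: Q* = 600 - 8(38) = 296.

P* = 38, Q* = 296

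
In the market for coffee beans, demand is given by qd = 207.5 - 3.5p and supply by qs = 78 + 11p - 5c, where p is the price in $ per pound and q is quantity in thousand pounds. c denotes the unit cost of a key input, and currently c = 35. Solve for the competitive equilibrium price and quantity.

With c = 35, supply is qs = -97 + 11p.
Set qd = qs: 207.5 - 3.5p = -97 + 11p, so 304.5 = 14.5p and p* = 21.
From the demand curve, q* = 207.5 - 3.5(21) = 134.

p* = 21, q* = 134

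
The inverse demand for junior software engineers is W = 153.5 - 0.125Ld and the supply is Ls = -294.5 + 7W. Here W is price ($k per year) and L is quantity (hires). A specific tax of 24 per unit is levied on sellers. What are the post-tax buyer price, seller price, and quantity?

W_b = 112.7, W_s = 88.7, L = 326.4

Solving each curve for L: Ld = 1228 - 8W.
With a tax of 24 on sellers, they supply based on the net price W_s = W_b - 24, so Ls = -462.5 + 7W_b.
Set Ld = Ls: 1228 - 8W_b = -462.5 + 7W_b, so 1690.5 = 15W_b and W_b = 112.7.
So W_s = 88.7 and the quantity traded is L = 1228 - 8(112.7) = 326.4.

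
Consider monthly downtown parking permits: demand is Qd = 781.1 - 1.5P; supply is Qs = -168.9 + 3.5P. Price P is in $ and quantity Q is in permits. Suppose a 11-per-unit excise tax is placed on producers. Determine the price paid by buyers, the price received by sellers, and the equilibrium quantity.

P_b = 197.7, P_s = 186.7, Q = 484.55

The tax drives a wedge P_b - P_s = 11. Substituting P_s = P_b - 11 into supply: Qs = -207.4 + 3.5P_b.
Market clearing requires 781.1 - 1.5P_b = -207.4 + 3.5P_b; hence 988.5 = 5P_b and P_b = 197.7.
Then P_s = 197.7 - 11 = 186.7 and Q = 781.1 - 1.5(197.7) = 484.55.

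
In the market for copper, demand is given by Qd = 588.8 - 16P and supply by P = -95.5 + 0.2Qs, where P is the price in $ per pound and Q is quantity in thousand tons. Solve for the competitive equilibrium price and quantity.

In direct form, Qs = 477.5 + 5P.
Equating demand and supply, 588.8 - 16P = 477.5 + 5P gives 21P = 111.3, so P* = 5.3.
Then Q* = 588.8 - 16(5.3) = 504.

P* = 5.3, Q* = 504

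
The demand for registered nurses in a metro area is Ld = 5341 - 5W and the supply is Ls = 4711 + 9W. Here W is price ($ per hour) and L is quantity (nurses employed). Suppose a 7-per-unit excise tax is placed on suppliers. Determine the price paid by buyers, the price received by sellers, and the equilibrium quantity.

W_b = 49.5, W_s = 42.5, L = 5093.5

The tax drives a wedge W_b - W_s = 7. Substituting W_s = W_b - 7 into supply: Ls = 4648 + 9W_b.
Market clearing requires 5341 - 5W_b = 4648 + 9W_b; hence 693 = 14W_b and W_b = 49.5.
Then W_s = 49.5 - 7 = 42.5 and L = 5341 - 5(49.5) = 5093.5.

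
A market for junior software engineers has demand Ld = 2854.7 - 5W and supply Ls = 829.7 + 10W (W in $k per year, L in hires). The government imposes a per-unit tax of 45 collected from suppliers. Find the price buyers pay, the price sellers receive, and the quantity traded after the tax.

The tax drives a wedge W_b - W_s = 45. Substituting W_s = W_b - 45 into supply: Ls = 379.7 + 10W_b.
Set Ld = Ls: 2854.7 - 5W_b = 379.7 + 10W_b, so 2475 = 15W_b and W_b = 165.
Then W_s = 165 - 45 = 120 and L = 2854.7 - 5(165) = 2029.7.

W_b = 165, W_s = 120, L = 2029.7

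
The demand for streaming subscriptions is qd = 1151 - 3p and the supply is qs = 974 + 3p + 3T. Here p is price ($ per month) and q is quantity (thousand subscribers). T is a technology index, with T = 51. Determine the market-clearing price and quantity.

With T = 51, supply is qs = 1127 + 3p.
At equilibrium qd = qs, so 1151 - 3p = 1127 + 3p; collecting terms, 24 = 6p and p* = 4.
From the demand curve, q* = 1151 - 3(4) = 1139.

p* = 4, q* = 1139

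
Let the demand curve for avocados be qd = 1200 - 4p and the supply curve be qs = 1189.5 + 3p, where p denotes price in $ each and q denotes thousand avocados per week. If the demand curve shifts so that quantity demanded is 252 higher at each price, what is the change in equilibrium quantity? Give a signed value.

Equating demand and supply, 1200 - 4p = 1189.5 + 3p gives 7p = 10.5, so p* = 1.5.
Plugging p* into demand: q* = 1200 - 4(1.5) = 1194.
After the shift, demand is qd = 1452 - 4p.
New equilibrium: 262.5 = 7p, so p = 37.5 and q = 1302.
Δq = 1302 - 1194 = 108.

Δq = 108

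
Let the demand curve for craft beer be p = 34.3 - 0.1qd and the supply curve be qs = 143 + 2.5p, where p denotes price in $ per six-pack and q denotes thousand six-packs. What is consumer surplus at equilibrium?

Solving each curve for q: qd = 343 - 10p.
Equating demand and supply, 343 - 10p = 143 + 2.5p gives 12.5p = 200, so p* = 16.
Plugging p* into demand: q* = 343 - 10(16) = 183.
Demand choke price (qd = 0): p = 343/10 = 34.3. Consumer surplus = ½ × (34.3 - 16) × 183 = 1674.45.

Consumer surplus = 1674.45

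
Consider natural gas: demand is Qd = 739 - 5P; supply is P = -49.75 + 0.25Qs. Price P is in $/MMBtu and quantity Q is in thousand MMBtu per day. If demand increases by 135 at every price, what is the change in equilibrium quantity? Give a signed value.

In direct form, Qs = 199 + 4P.
Equating demand and supply, 739 - 5P = 199 + 4P gives 9P = 540, so P* = 60.
From the demand curve, Q* = 739 - 5(60) = 439.
After the shift, demand is Qd = 874 - 5P.
Re-solving, 9P = 675 gives P = 75 and Q = 499.
ΔQ = 499 - 439 = 60.

ΔQ = 60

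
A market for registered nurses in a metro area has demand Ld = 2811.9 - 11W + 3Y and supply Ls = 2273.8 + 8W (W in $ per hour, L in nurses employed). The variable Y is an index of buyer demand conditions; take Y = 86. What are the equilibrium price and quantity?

W* = 41.9, L* = 2609

With Y = 86, demand is Ld = 3069.9 - 11W.
At equilibrium Ld = Ls, so 3069.9 - 11W = 2273.8 + 8W; collecting terms, 796.1 = 19W and W* = 41.9.
Plugging W* into demand: L* = 3069.9 - 11(41.9) = 2609.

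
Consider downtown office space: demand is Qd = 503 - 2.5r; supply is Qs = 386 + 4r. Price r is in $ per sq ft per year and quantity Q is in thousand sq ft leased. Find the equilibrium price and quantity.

r* = 18, Q* = 458

The market clears where 503 - 2.5r = 386 + 4r. Rearranging, 6.5r = 117, hence r* = 18.
Plugging r* into demand: Q* = 503 - 2.5(18) = 458.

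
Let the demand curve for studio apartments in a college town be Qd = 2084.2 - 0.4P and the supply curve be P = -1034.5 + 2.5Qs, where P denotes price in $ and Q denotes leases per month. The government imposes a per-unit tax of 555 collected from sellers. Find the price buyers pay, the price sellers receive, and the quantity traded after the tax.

Solving each curve for Q: Qs = 413.8 + 0.4P.
With a tax of 555 on sellers, they supply based on the net price P_s = P_b - 555, so Qs = 191.8 + 0.4P_b.
Set Qd = Qs: 2084.2 - 0.4P_b = 191.8 + 0.4P_b, so 1892.4 = 0.8P_b and P_b = 2365.5.
Then P_s = 2365.5 - 555 = 1810.5 and Q = 2084.2 - 0.4(2365.5) = 1138.

P_b = 2365.5, P_s = 1810.5, Q = 1138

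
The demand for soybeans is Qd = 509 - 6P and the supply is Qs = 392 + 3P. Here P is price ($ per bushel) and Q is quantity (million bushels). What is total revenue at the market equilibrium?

Set Qd = Qs: 509 - 6P = 392 + 3P, so 117 = 9P and P* = 13.
Substitute back: Q* = 509 - 6(13) = 431.
Total revenue = P* × Q* = 13 × 431 = 5603.

Total revenue = 5603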